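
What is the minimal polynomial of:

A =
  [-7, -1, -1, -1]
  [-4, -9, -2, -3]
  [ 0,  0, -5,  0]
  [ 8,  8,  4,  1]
x^3 + 15*x^2 + 75*x + 125

The characteristic polynomial is χ_A(x) = (x + 5)^4, so the eigenvalues are known. The minimal polynomial is
  m_A(x) = Π_λ (x − λ)^{k_λ}
where k_λ is the size of the *largest* Jordan block for λ (equivalently, the smallest k with (A − λI)^k v = 0 for every generalised eigenvector v of λ).

  λ = -5: largest Jordan block has size 3, contributing (x + 5)^3

So m_A(x) = (x + 5)^3 = x^3 + 15*x^2 + 75*x + 125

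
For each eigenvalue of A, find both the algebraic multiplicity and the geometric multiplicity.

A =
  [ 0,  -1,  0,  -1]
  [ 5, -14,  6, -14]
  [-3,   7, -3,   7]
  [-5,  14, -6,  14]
λ = -3: alg = 1, geom = 1; λ = 0: alg = 3, geom = 1

Step 1 — factor the characteristic polynomial to read off the algebraic multiplicities:
  χ_A(x) = x^3*(x + 3)

Step 2 — compute geometric multiplicities via the rank-nullity identity g(λ) = n − rank(A − λI):
  rank(A − (-3)·I) = 3, so dim ker(A − (-3)·I) = n − 3 = 1
  rank(A − (0)·I) = 3, so dim ker(A − (0)·I) = n − 3 = 1

Summary:
  λ = -3: algebraic multiplicity = 1, geometric multiplicity = 1
  λ = 0: algebraic multiplicity = 3, geometric multiplicity = 1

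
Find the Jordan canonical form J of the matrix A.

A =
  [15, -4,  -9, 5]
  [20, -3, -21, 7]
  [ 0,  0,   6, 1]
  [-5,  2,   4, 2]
J_3(5) ⊕ J_1(5)

The characteristic polynomial is
  det(x·I − A) = x^4 - 20*x^3 + 150*x^2 - 500*x + 625 = (x - 5)^4

Eigenvalues and multiplicities (the geometric multiplicity of λ is n − rank(A − λI), which equals the number of Jordan blocks for λ):
  λ = 5: algebraic multiplicity = 4, geometric multiplicity = 2

Determining the block sizes for each eigenvalue:
  λ = 5: with am = 4 and gm = 2, the partition is not yet determined (e.g. several partitions of 4 into 2 parts exist). Let N = A − (5)·I. Computing rank(N^1) = 2, rank(N^2) = 1, rank(N^3) = 0; the number of blocks of size ≥ j is rank(N^{j−1}) − rank(N^j), giving [2, 1, 1]. So we have 1 block(s) of size 3, 1 block(s) of size 1 → block sizes [3, 1]

Assembling the blocks gives a Jordan form
J =
  [5, 1, 0, 0]
  [0, 5, 1, 0]
  [0, 0, 5, 0]
  [0, 0, 0, 5]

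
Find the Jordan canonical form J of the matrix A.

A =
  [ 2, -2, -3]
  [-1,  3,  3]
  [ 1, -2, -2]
J_2(1) ⊕ J_1(1)

The characteristic polynomial is
  det(x·I − A) = x^3 - 3*x^2 + 3*x - 1 = (x - 1)^3

Eigenvalues and multiplicities (the geometric multiplicity of λ is n − rank(A − λI), which equals the number of Jordan blocks for λ):
  λ = 1: algebraic multiplicity = 3, geometric multiplicity = 2

Determining the block sizes for each eigenvalue:
  λ = 1: 2 blocks summing to 3 forces exactly one block of size 2 and the rest size 1 → block sizes [2, 1]

Assembling the blocks gives a Jordan form
J =
  [1, 1, 0]
  [0, 1, 0]
  [0, 0, 1]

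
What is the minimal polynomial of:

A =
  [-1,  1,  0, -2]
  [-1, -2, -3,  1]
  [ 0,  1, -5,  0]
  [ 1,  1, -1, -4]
x^3 + 9*x^2 + 27*x + 27

The characteristic polynomial is χ_A(x) = (x + 3)^4, so the eigenvalues are known. The minimal polynomial is
  m_A(x) = Π_λ (x − λ)^{k_λ}
where k_λ is the size of the *largest* Jordan block for λ (equivalently, the smallest k with (A − λI)^k v = 0 for every generalised eigenvector v of λ).

  λ = -3: largest Jordan block has size 3, contributing (x + 3)^3

So m_A(x) = (x + 3)^3 = x^3 + 9*x^2 + 27*x + 27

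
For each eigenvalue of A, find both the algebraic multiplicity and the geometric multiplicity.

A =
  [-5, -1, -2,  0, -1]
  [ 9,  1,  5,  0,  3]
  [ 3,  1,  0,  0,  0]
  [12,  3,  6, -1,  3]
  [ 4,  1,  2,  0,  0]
λ = -1: alg = 5, geom = 3

Step 1 — factor the characteristic polynomial to read off the algebraic multiplicities:
  χ_A(x) = (x + 1)^5

Step 2 — compute geometric multiplicities via the rank-nullity identity g(λ) = n − rank(A − λI):
  rank(A − (-1)·I) = 2, so dim ker(A − (-1)·I) = n − 2 = 3

Summary:
  λ = -1: algebraic multiplicity = 5, geometric multiplicity = 3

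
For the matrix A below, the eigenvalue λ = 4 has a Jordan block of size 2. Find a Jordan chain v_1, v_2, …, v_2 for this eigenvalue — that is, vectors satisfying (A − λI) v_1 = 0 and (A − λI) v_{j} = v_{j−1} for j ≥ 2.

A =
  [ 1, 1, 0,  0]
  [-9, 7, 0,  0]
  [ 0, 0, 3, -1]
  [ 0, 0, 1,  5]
A Jordan chain for λ = 4 of length 2:
v_1 = (-3, -9, 0, 0)ᵀ
v_2 = (1, 0, 0, 0)ᵀ

Let N = A − (4)·I. We want v_2 with N^2 v_2 = 0 but N^1 v_2 ≠ 0; then v_{j-1} := N · v_j for j = 2, …, 2.

Pick v_2 = (1, 0, 0, 0)ᵀ.
Then v_1 = N · v_2 = (-3, -9, 0, 0)ᵀ.

Sanity check: (A − (4)·I) v_1 = (0, 0, 0, 0)ᵀ = 0. ✓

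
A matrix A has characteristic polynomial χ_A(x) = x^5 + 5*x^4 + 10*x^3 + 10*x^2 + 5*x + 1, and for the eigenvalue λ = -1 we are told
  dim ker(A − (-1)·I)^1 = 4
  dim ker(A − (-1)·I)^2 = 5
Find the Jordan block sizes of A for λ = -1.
Block sizes for λ = -1: [2, 1, 1, 1]

From the dimensions of kernels of powers, the number of Jordan blocks of size at least j is d_j − d_{j−1} where d_j = dim ker(N^j) (with d_0 = 0). Computing the differences gives [4, 1].
The number of blocks of size exactly k is (#blocks of size ≥ k) − (#blocks of size ≥ k + 1), so the partition is: 3 block(s) of size 1, 1 block(s) of size 2.
In nonincreasing order the block sizes are [2, 1, 1, 1].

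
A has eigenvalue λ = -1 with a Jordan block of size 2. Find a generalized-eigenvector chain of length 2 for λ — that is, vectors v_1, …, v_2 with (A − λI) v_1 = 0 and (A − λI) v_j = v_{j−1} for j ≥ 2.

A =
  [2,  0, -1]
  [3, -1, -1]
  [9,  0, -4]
A Jordan chain for λ = -1 of length 2:
v_1 = (3, 3, 9)ᵀ
v_2 = (1, 0, 0)ᵀ

Let N = A − (-1)·I. We want v_2 with N^2 v_2 = 0 but N^1 v_2 ≠ 0; then v_{j-1} := N · v_j for j = 2, …, 2.

Pick v_2 = (1, 0, 0)ᵀ.
Then v_1 = N · v_2 = (3, 3, 9)ᵀ.

Sanity check: (A − (-1)·I) v_1 = (0, 0, 0)ᵀ = 0. ✓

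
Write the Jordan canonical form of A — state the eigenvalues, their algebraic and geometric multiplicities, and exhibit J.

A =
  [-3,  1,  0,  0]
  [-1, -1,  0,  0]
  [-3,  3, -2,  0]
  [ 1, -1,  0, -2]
J_2(-2) ⊕ J_1(-2) ⊕ J_1(-2)

The characteristic polynomial is
  det(x·I − A) = x^4 + 8*x^3 + 24*x^2 + 32*x + 16 = (x + 2)^4

Eigenvalues and multiplicities (the geometric multiplicity of λ is n − rank(A − λI), which equals the number of Jordan blocks for λ):
  λ = -2: algebraic multiplicity = 4, geometric multiplicity = 3

Determining the block sizes for each eigenvalue:
  λ = -2: 3 blocks summing to 4 forces exactly one block of size 2 and the rest size 1 → block sizes [2, 1, 1]

Assembling the blocks gives a Jordan form
J =
  [-2,  1,  0,  0]
  [ 0, -2,  0,  0]
  [ 0,  0, -2,  0]
  [ 0,  0,  0, -2]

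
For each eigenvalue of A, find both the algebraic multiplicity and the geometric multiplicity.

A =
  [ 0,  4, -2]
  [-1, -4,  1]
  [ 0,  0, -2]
λ = -2: alg = 3, geom = 2

Step 1 — factor the characteristic polynomial to read off the algebraic multiplicities:
  χ_A(x) = (x + 2)^3

Step 2 — compute geometric multiplicities via the rank-nullity identity g(λ) = n − rank(A − λI):
  rank(A − (-2)·I) = 1, so dim ker(A − (-2)·I) = n − 1 = 2

Summary:
  λ = -2: algebraic multiplicity = 3, geometric multiplicity = 2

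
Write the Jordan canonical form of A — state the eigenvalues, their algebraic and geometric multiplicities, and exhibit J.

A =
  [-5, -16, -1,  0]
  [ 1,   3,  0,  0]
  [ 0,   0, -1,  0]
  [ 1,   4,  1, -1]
J_3(-1) ⊕ J_1(-1)

The characteristic polynomial is
  det(x·I − A) = x^4 + 4*x^3 + 6*x^2 + 4*x + 1 = (x + 1)^4

Eigenvalues and multiplicities (the geometric multiplicity of λ is n − rank(A − λI), which equals the number of Jordan blocks for λ):
  λ = -1: algebraic multiplicity = 4, geometric multiplicity = 2

Determining the block sizes for each eigenvalue:
  λ = -1: with am = 4 and gm = 2, the partition is not yet determined (e.g. several partitions of 4 into 2 parts exist). Let N = A − (-1)·I. Computing rank(N^1) = 2, rank(N^2) = 1, rank(N^3) = 0; the number of blocks of size ≥ j is rank(N^{j−1}) − rank(N^j), giving [2, 1, 1]. So we have 1 block(s) of size 3, 1 block(s) of size 1 → block sizes [3, 1]

Assembling the blocks gives a Jordan form
J =
  [-1,  1,  0,  0]
  [ 0, -1,  1,  0]
  [ 0,  0, -1,  0]
  [ 0,  0,  0, -1]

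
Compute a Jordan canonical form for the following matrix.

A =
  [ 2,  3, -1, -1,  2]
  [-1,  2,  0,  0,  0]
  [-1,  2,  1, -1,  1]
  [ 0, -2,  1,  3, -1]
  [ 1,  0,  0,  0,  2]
J_3(2) ⊕ J_2(2)

The characteristic polynomial is
  det(x·I − A) = x^5 - 10*x^4 + 40*x^3 - 80*x^2 + 80*x - 32 = (x - 2)^5

Eigenvalues and multiplicities (the geometric multiplicity of λ is n − rank(A − λI), which equals the number of Jordan blocks for λ):
  λ = 2: algebraic multiplicity = 5, geometric multiplicity = 2

Determining the block sizes for each eigenvalue:
  λ = 2: with am = 5 and gm = 2, the partition is not yet determined (e.g. several partitions of 5 into 2 parts exist). Let N = A − (2)·I. Computing rank(N^1) = 3, rank(N^2) = 1, rank(N^3) = 0; the number of blocks of size ≥ j is rank(N^{j−1}) − rank(N^j), giving [2, 2, 1]. So we have 1 block(s) of size 3, 1 block(s) of size 2 → block sizes [3, 2]

Assembling the blocks gives a Jordan form
J =
  [2, 1, 0, 0, 0]
  [0, 2, 1, 0, 0]
  [0, 0, 2, 0, 0]
  [0, 0, 0, 2, 1]
  [0, 0, 0, 0, 2]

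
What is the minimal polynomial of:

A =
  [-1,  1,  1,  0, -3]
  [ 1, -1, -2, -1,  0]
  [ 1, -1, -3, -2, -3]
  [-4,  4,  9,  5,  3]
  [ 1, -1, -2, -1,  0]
x^2

The characteristic polynomial is χ_A(x) = x^5, so the eigenvalues are known. The minimal polynomial is
  m_A(x) = Π_λ (x − λ)^{k_λ}
where k_λ is the size of the *largest* Jordan block for λ (equivalently, the smallest k with (A − λI)^k v = 0 for every generalised eigenvector v of λ).

  λ = 0: largest Jordan block has size 2, contributing (x − 0)^2

So m_A(x) = x^2 = x^2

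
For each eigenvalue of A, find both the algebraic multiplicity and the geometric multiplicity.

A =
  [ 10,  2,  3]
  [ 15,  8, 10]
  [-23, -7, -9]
λ = 3: alg = 3, geom = 1

Step 1 — factor the characteristic polynomial to read off the algebraic multiplicities:
  χ_A(x) = (x - 3)^3

Step 2 — compute geometric multiplicities via the rank-nullity identity g(λ) = n − rank(A − λI):
  rank(A − (3)·I) = 2, so dim ker(A − (3)·I) = n − 2 = 1

Summary:
  λ = 3: algebraic multiplicity = 3, geometric multiplicity = 1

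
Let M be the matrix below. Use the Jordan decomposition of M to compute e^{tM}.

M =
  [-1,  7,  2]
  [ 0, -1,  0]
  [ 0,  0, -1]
e^{tM} =
  [exp(-t), 7*t*exp(-t), 2*t*exp(-t)]
  [0, exp(-t), 0]
  [0, 0, exp(-t)]

Strategy: write M = P · J · P⁻¹ where J is a Jordan canonical form, so e^{tM} = P · e^{tJ} · P⁻¹, and e^{tJ} can be computed block-by-block.

M has Jordan form
J =
  [-1,  1,  0]
  [ 0, -1,  0]
  [ 0,  0, -1]
(up to reordering of blocks).

Per-block formulas:
  For a 2×2 Jordan block J_2(-1): exp(t · J_2(-1)) = e^(-1t)·(I + t·N), where N is the 2×2 nilpotent shift.
  For a 1×1 block at λ = -1: exp(t · [-1]) = [e^(-1t)].

After assembling e^{tJ} and conjugating by P, we get:

e^{tM} =
  [exp(-t), 7*t*exp(-t), 2*t*exp(-t)]
  [0, exp(-t), 0]
  [0, 0, exp(-t)]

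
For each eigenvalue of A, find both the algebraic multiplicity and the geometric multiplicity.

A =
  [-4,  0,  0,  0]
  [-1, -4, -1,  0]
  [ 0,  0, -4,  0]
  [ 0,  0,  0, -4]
λ = -4: alg = 4, geom = 3

Step 1 — factor the characteristic polynomial to read off the algebraic multiplicities:
  χ_A(x) = (x + 4)^4

Step 2 — compute geometric multiplicities via the rank-nullity identity g(λ) = n − rank(A − λI):
  rank(A − (-4)·I) = 1, so dim ker(A − (-4)·I) = n − 1 = 3

Summary:
  λ = -4: algebraic multiplicity = 4, geometric multiplicity = 3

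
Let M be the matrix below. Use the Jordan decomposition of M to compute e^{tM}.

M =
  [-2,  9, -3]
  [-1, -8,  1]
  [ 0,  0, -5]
e^{tM} =
  [3*t*exp(-5*t) + exp(-5*t), 9*t*exp(-5*t), -3*t*exp(-5*t)]
  [-t*exp(-5*t), -3*t*exp(-5*t) + exp(-5*t), t*exp(-5*t)]
  [0, 0, exp(-5*t)]

Strategy: write M = P · J · P⁻¹ where J is a Jordan canonical form, so e^{tM} = P · e^{tJ} · P⁻¹, and e^{tJ} can be computed block-by-block.

M has Jordan form
J =
  [-5,  1,  0]
  [ 0, -5,  0]
  [ 0,  0, -5]
(up to reordering of blocks).

Per-block formulas:
  For a 1×1 block at λ = -5: exp(t · [-5]) = [e^(-5t)].
  For a 2×2 Jordan block J_2(-5): exp(t · J_2(-5)) = e^(-5t)·(I + t·N), where N is the 2×2 nilpotent shift.

After assembling e^{tJ} and conjugating by P, we get:

e^{tM} =
  [3*t*exp(-5*t) + exp(-5*t), 9*t*exp(-5*t), -3*t*exp(-5*t)]
  [-t*exp(-5*t), -3*t*exp(-5*t) + exp(-5*t), t*exp(-5*t)]
  [0, 0, exp(-5*t)]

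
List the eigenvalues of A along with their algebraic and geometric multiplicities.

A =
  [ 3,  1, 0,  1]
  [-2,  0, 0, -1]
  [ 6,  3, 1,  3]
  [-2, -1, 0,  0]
λ = 1: alg = 4, geom = 3

Step 1 — factor the characteristic polynomial to read off the algebraic multiplicities:
  χ_A(x) = (x - 1)^4

Step 2 — compute geometric multiplicities via the rank-nullity identity g(λ) = n − rank(A − λI):
  rank(A − (1)·I) = 1, so dim ker(A − (1)·I) = n − 1 = 3

Summary:
  λ = 1: algebraic multiplicity = 4, geometric multiplicity = 3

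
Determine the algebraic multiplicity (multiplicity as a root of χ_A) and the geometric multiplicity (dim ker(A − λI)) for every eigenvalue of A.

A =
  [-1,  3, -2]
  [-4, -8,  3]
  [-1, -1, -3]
λ = -4: alg = 3, geom = 1

Step 1 — factor the characteristic polynomial to read off the algebraic multiplicities:
  χ_A(x) = (x + 4)^3

Step 2 — compute geometric multiplicities via the rank-nullity identity g(λ) = n − rank(A − λI):
  rank(A − (-4)·I) = 2, so dim ker(A − (-4)·I) = n − 2 = 1

Summary:
  λ = -4: algebraic multiplicity = 3, geometric multiplicity = 1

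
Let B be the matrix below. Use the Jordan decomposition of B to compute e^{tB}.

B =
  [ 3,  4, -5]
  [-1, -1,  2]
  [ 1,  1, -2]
e^{tB} =
  [3*t + 1, 3*t^2/2 + 4*t, 3*t^2/2 - 5*t]
  [-t, -t^2/2 - t + 1, -t^2/2 + 2*t]
  [t, t^2/2 + t, t^2/2 - 2*t + 1]

Strategy: write B = P · J · P⁻¹ where J is a Jordan canonical form, so e^{tB} = P · e^{tJ} · P⁻¹, and e^{tJ} can be computed block-by-block.

B has Jordan form
J =
  [0, 1, 0]
  [0, 0, 1]
  [0, 0, 0]
(up to reordering of blocks).

Per-block formulas:
  For a 3×3 Jordan block J_3(0): exp(t · J_3(0)) = e^(0t)·(I + t·N + (t^2/2)·N^2), where N is the 3×3 nilpotent shift.

After assembling e^{tJ} and conjugating by P, we get:

e^{tB} =
  [3*t + 1, 3*t^2/2 + 4*t, 3*t^2/2 - 5*t]
  [-t, -t^2/2 - t + 1, -t^2/2 + 2*t]
  [t, t^2/2 + t, t^2/2 - 2*t + 1]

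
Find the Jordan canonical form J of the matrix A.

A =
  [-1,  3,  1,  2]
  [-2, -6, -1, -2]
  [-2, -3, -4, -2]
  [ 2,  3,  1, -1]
J_2(-3) ⊕ J_1(-3) ⊕ J_1(-3)

The characteristic polynomial is
  det(x·I − A) = x^4 + 12*x^3 + 54*x^2 + 108*x + 81 = (x + 3)^4

Eigenvalues and multiplicities (the geometric multiplicity of λ is n − rank(A − λI), which equals the number of Jordan blocks for λ):
  λ = -3: algebraic multiplicity = 4, geometric multiplicity = 3

Determining the block sizes for each eigenvalue:
  λ = -3: 3 blocks summing to 4 forces exactly one block of size 2 and the rest size 1 → block sizes [2, 1, 1]

Assembling the blocks gives a Jordan form
J =
  [-3,  1,  0,  0]
  [ 0, -3,  0,  0]
  [ 0,  0, -3,  0]
  [ 0,  0,  0, -3]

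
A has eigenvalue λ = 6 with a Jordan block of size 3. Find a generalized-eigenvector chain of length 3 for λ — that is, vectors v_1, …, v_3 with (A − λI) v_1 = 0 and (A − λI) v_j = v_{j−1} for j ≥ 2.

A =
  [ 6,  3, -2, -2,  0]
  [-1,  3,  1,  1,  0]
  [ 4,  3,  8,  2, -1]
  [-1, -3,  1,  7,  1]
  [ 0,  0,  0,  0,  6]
A Jordan chain for λ = 6 of length 3:
v_1 = (-9, 6, 3, 6, 0)ᵀ
v_2 = (0, -1, 4, -1, 0)ᵀ
v_3 = (1, 0, 0, 0, 0)ᵀ

Let N = A − (6)·I. We want v_3 with N^3 v_3 = 0 but N^2 v_3 ≠ 0; then v_{j-1} := N · v_j for j = 3, …, 2.

Pick v_3 = (1, 0, 0, 0, 0)ᵀ.
Then v_2 = N · v_3 = (0, -1, 4, -1, 0)ᵀ.
Then v_1 = N · v_2 = (-9, 6, 3, 6, 0)ᵀ.

Sanity check: (A − (6)·I) v_1 = (0, 0, 0, 0, 0)ᵀ = 0. ✓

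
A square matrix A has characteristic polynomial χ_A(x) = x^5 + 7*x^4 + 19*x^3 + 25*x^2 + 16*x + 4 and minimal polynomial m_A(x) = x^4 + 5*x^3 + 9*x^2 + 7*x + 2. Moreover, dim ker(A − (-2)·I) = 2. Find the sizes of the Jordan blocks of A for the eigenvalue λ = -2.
Block sizes for λ = -2: [1, 1]

Step 1 — from the characteristic polynomial, algebraic multiplicity of λ = -2 is 2. From dim ker(A − (-2)·I) = 2, there are exactly 2 Jordan blocks for λ = -2.
Step 2 — from the minimal polynomial, the factor (x + 2) tells us the largest block for λ = -2 has size 1.
Step 3 — with total size 2, 2 blocks, and largest block 1, the block sizes (in nonincreasing order) are [1, 1].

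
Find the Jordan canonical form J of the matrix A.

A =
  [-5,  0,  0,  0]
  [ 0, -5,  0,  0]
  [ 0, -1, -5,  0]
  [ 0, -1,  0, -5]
J_2(-5) ⊕ J_1(-5) ⊕ J_1(-5)

The characteristic polynomial is
  det(x·I − A) = x^4 + 20*x^3 + 150*x^2 + 500*x + 625 = (x + 5)^4

Eigenvalues and multiplicities (the geometric multiplicity of λ is n − rank(A − λI), which equals the number of Jordan blocks for λ):
  λ = -5: algebraic multiplicity = 4, geometric multiplicity = 3

Determining the block sizes for each eigenvalue:
  λ = -5: 3 blocks summing to 4 forces exactly one block of size 2 and the rest size 1 → block sizes [2, 1, 1]

Assembling the blocks gives a Jordan form
J =
  [-5,  1,  0,  0]
  [ 0, -5,  0,  0]
  [ 0,  0, -5,  0]
  [ 0,  0,  0, -5]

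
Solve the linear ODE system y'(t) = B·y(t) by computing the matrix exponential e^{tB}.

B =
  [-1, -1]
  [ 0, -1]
e^{tB} =
  [exp(-t), -t*exp(-t)]
  [0, exp(-t)]

Strategy: write B = P · J · P⁻¹ where J is a Jordan canonical form, so e^{tB} = P · e^{tJ} · P⁻¹, and e^{tJ} can be computed block-by-block.

B has Jordan form
J =
  [-1,  1]
  [ 0, -1]
(up to reordering of blocks).

Per-block formulas:
  For a 2×2 Jordan block J_2(-1): exp(t · J_2(-1)) = e^(-1t)·(I + t·N), where N is the 2×2 nilpotent shift.

After assembling e^{tJ} and conjugating by P, we get:

e^{tB} =
  [exp(-t), -t*exp(-t)]
  [0, exp(-t)]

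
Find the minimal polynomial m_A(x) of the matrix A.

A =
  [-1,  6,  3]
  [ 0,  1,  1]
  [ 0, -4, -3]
x^2 + 2*x + 1

The characteristic polynomial is χ_A(x) = (x + 1)^3, so the eigenvalues are known. The minimal polynomial is
  m_A(x) = Π_λ (x − λ)^{k_λ}
where k_λ is the size of the *largest* Jordan block for λ (equivalently, the smallest k with (A − λI)^k v = 0 for every generalised eigenvector v of λ).

  λ = -1: largest Jordan block has size 2, contributing (x + 1)^2

So m_A(x) = (x + 1)^2 = x^2 + 2*x + 1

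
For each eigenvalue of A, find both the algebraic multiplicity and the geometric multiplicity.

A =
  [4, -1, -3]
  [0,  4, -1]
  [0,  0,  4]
λ = 4: alg = 3, geom = 1

Step 1 — factor the characteristic polynomial to read off the algebraic multiplicities:
  χ_A(x) = (x - 4)^3

Step 2 — compute geometric multiplicities via the rank-nullity identity g(λ) = n − rank(A − λI):
  rank(A − (4)·I) = 2, so dim ker(A − (4)·I) = n − 2 = 1

Summary:
  λ = 4: algebraic multiplicity = 3, geometric multiplicity = 1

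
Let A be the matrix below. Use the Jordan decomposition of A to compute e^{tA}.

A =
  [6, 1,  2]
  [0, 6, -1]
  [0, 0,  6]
e^{tA} =
  [exp(6*t), t*exp(6*t), -t^2*exp(6*t)/2 + 2*t*exp(6*t)]
  [0, exp(6*t), -t*exp(6*t)]
  [0, 0, exp(6*t)]

Strategy: write A = P · J · P⁻¹ where J is a Jordan canonical form, so e^{tA} = P · e^{tJ} · P⁻¹, and e^{tJ} can be computed block-by-block.

A has Jordan form
J =
  [6, 1, 0]
  [0, 6, 1]
  [0, 0, 6]
(up to reordering of blocks).

Per-block formulas:
  For a 3×3 Jordan block J_3(6): exp(t · J_3(6)) = e^(6t)·(I + t·N + (t^2/2)·N^2), where N is the 3×3 nilpotent shift.

After assembling e^{tJ} and conjugating by P, we get:

e^{tA} =
  [exp(6*t), t*exp(6*t), -t^2*exp(6*t)/2 + 2*t*exp(6*t)]
  [0, exp(6*t), -t*exp(6*t)]
  [0, 0, exp(6*t)]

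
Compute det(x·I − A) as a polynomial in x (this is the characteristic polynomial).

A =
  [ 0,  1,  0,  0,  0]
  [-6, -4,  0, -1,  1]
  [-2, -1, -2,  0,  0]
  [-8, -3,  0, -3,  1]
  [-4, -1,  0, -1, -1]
x^5 + 10*x^4 + 40*x^3 + 80*x^2 + 80*x + 32

Expanding det(x·I − A) (e.g. by cofactor expansion or by noting that A is similar to its Jordan form J, which has the same characteristic polynomial as A) gives
  χ_A(x) = x^5 + 10*x^4 + 40*x^3 + 80*x^2 + 80*x + 32
which factors as (x + 2)^5. The eigenvalues (with algebraic multiplicities) are λ = -2 with multiplicity 5.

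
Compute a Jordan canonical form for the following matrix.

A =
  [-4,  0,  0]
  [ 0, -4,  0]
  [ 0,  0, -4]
J_1(-4) ⊕ J_1(-4) ⊕ J_1(-4)

The characteristic polynomial is
  det(x·I − A) = x^3 + 12*x^2 + 48*x + 64 = (x + 4)^3

Eigenvalues and multiplicities (the geometric multiplicity of λ is n − rank(A − λI), which equals the number of Jordan blocks for λ):
  λ = -4: algebraic multiplicity = 3, geometric multiplicity = 3

Determining the block sizes for each eigenvalue:
  λ = -4: gm = am = 3, so every block has size 1 → block sizes [1, 1, 1]

Assembling the blocks gives a Jordan form
J =
  [-4,  0,  0]
  [ 0, -4,  0]
  [ 0,  0, -4]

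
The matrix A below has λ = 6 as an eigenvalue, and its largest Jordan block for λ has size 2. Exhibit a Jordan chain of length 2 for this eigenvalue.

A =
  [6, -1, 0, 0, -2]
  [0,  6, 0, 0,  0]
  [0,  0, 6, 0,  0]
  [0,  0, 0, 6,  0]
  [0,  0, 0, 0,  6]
A Jordan chain for λ = 6 of length 2:
v_1 = (-1, 0, 0, 0, 0)ᵀ
v_2 = (0, 1, 0, 0, 0)ᵀ

Let N = A − (6)·I. We want v_2 with N^2 v_2 = 0 but N^1 v_2 ≠ 0; then v_{j-1} := N · v_j for j = 2, …, 2.

Pick v_2 = (0, 1, 0, 0, 0)ᵀ.
Then v_1 = N · v_2 = (-1, 0, 0, 0, 0)ᵀ.

Sanity check: (A − (6)·I) v_1 = (0, 0, 0, 0, 0)ᵀ = 0. ✓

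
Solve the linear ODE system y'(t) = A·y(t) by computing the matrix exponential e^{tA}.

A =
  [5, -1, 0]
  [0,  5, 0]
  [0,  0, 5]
e^{tA} =
  [exp(5*t), -t*exp(5*t), 0]
  [0, exp(5*t), 0]
  [0, 0, exp(5*t)]

Strategy: write A = P · J · P⁻¹ where J is a Jordan canonical form, so e^{tA} = P · e^{tJ} · P⁻¹, and e^{tJ} can be computed block-by-block.

A has Jordan form
J =
  [5, 1, 0]
  [0, 5, 0]
  [0, 0, 5]
(up to reordering of blocks).

Per-block formulas:
  For a 2×2 Jordan block J_2(5): exp(t · J_2(5)) = e^(5t)·(I + t·N), where N is the 2×2 nilpotent shift.
  For a 1×1 block at λ = 5: exp(t · [5]) = [e^(5t)].

After assembling e^{tJ} and conjugating by P, we get:

e^{tA} =
  [exp(5*t), -t*exp(5*t), 0]
  [0, exp(5*t), 0]
  [0, 0, exp(5*t)]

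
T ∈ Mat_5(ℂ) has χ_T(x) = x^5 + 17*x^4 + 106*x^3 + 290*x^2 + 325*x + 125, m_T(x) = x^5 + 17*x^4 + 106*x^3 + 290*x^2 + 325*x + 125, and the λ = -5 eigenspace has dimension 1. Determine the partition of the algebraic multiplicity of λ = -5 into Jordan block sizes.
Block sizes for λ = -5: [3]

Step 1 — from the characteristic polynomial, algebraic multiplicity of λ = -5 is 3. From dim ker(T − (-5)·I) = 1, there are exactly 1 Jordan blocks for λ = -5.
Step 2 — from the minimal polynomial, the factor (x + 5)^3 tells us the largest block for λ = -5 has size 3.
Step 3 — with total size 3, 1 blocks, and largest block 3, the block sizes (in nonincreasing order) are [3].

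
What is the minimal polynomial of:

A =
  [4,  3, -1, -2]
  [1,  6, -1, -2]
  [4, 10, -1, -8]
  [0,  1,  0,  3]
x^3 - 9*x^2 + 27*x - 27

The characteristic polynomial is χ_A(x) = (x - 3)^4, so the eigenvalues are known. The minimal polynomial is
  m_A(x) = Π_λ (x − λ)^{k_λ}
where k_λ is the size of the *largest* Jordan block for λ (equivalently, the smallest k with (A − λI)^k v = 0 for every generalised eigenvector v of λ).

  λ = 3: largest Jordan block has size 3, contributing (x − 3)^3

So m_A(x) = (x - 3)^3 = x^3 - 9*x^2 + 27*x - 27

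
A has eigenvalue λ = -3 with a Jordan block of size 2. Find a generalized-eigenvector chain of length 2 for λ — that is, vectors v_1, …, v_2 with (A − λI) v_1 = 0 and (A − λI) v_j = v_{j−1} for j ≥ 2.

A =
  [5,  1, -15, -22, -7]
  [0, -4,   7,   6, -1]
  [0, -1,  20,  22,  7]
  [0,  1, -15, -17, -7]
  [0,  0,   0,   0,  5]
A Jordan chain for λ = -3 of length 2:
v_1 = (1, -1, -1, 1, 0)ᵀ
v_2 = (0, 1, 0, 0, 0)ᵀ

Let N = A − (-3)·I. We want v_2 with N^2 v_2 = 0 but N^1 v_2 ≠ 0; then v_{j-1} := N · v_j for j = 2, …, 2.

Pick v_2 = (0, 1, 0, 0, 0)ᵀ.
Then v_1 = N · v_2 = (1, -1, -1, 1, 0)ᵀ.

Sanity check: (A − (-3)·I) v_1 = (0, 0, 0, 0, 0)ᵀ = 0. ✓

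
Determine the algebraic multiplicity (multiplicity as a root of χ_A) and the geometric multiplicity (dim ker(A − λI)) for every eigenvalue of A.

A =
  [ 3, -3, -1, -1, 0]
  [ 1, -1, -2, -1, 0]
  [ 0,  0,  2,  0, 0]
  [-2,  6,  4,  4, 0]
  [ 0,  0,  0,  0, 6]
λ = 2: alg = 4, geom = 2; λ = 6: alg = 1, geom = 1

Step 1 — factor the characteristic polynomial to read off the algebraic multiplicities:
  χ_A(x) = (x - 6)*(x - 2)^4

Step 2 — compute geometric multiplicities via the rank-nullity identity g(λ) = n − rank(A − λI):
  rank(A − (2)·I) = 3, so dim ker(A − (2)·I) = n − 3 = 2
  rank(A − (6)·I) = 4, so dim ker(A − (6)·I) = n − 4 = 1

Summary:
  λ = 2: algebraic multiplicity = 4, geometric multiplicity = 2
  λ = 6: algebraic multiplicity = 1, geometric multiplicity = 1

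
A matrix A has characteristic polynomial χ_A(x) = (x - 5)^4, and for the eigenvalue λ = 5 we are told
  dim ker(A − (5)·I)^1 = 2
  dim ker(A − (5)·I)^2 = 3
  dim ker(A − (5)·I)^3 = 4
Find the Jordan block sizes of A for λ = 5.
Block sizes for λ = 5: [3, 1]

From the dimensions of kernels of powers, the number of Jordan blocks of size at least j is d_j − d_{j−1} where d_j = dim ker(N^j) (with d_0 = 0). Computing the differences gives [2, 1, 1].
The number of blocks of size exactly k is (#blocks of size ≥ k) − (#blocks of size ≥ k + 1), so the partition is: 1 block(s) of size 1, 1 block(s) of size 3.
In nonincreasing order the block sizes are [3, 1].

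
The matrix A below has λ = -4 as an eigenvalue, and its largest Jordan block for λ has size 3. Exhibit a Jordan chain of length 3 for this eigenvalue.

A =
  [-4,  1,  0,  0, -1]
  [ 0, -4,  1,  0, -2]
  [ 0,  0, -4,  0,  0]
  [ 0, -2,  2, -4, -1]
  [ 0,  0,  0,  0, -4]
A Jordan chain for λ = -4 of length 3:
v_1 = (1, 0, 0, -2, 0)ᵀ
v_2 = (0, 1, 0, 2, 0)ᵀ
v_3 = (0, 0, 1, 0, 0)ᵀ

Let N = A − (-4)·I. We want v_3 with N^3 v_3 = 0 but N^2 v_3 ≠ 0; then v_{j-1} := N · v_j for j = 3, …, 2.

Pick v_3 = (0, 0, 1, 0, 0)ᵀ.
Then v_2 = N · v_3 = (0, 1, 0, 2, 0)ᵀ.
Then v_1 = N · v_2 = (1, 0, 0, -2, 0)ᵀ.

Sanity check: (A − (-4)·I) v_1 = (0, 0, 0, 0, 0)ᵀ = 0. ✓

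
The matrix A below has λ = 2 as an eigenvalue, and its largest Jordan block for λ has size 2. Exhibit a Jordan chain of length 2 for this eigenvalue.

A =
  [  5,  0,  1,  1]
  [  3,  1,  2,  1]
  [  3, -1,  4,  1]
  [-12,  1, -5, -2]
A Jordan chain for λ = 2 of length 2:
v_1 = (3, 3, 3, -12)ᵀ
v_2 = (1, 0, 0, 0)ᵀ

Let N = A − (2)·I. We want v_2 with N^2 v_2 = 0 but N^1 v_2 ≠ 0; then v_{j-1} := N · v_j for j = 2, …, 2.

Pick v_2 = (1, 0, 0, 0)ᵀ.
Then v_1 = N · v_2 = (3, 3, 3, -12)ᵀ.

Sanity check: (A − (2)·I) v_1 = (0, 0, 0, 0)ᵀ = 0. ✓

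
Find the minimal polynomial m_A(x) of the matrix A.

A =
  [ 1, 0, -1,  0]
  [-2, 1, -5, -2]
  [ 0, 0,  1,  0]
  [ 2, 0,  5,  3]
x^3 - 5*x^2 + 7*x - 3

The characteristic polynomial is χ_A(x) = (x - 3)*(x - 1)^3, so the eigenvalues are known. The minimal polynomial is
  m_A(x) = Π_λ (x − λ)^{k_λ}
where k_λ is the size of the *largest* Jordan block for λ (equivalently, the smallest k with (A − λI)^k v = 0 for every generalised eigenvector v of λ).

  λ = 1: largest Jordan block has size 2, contributing (x − 1)^2
  λ = 3: largest Jordan block has size 1, contributing (x − 3)

So m_A(x) = (x - 3)*(x - 1)^2 = x^3 - 5*x^2 + 7*x - 3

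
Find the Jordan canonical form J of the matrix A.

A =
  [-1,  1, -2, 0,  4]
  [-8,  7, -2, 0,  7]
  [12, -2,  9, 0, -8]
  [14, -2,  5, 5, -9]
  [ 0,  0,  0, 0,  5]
J_3(5) ⊕ J_2(5)

The characteristic polynomial is
  det(x·I − A) = x^5 - 25*x^4 + 250*x^3 - 1250*x^2 + 3125*x - 3125 = (x - 5)^5

Eigenvalues and multiplicities (the geometric multiplicity of λ is n − rank(A − λI), which equals the number of Jordan blocks for λ):
  λ = 5: algebraic multiplicity = 5, geometric multiplicity = 2

Determining the block sizes for each eigenvalue:
  λ = 5: with am = 5 and gm = 2, the partition is not yet determined (e.g. several partitions of 5 into 2 parts exist). Let N = A − (5)·I. Computing rank(N^1) = 3, rank(N^2) = 1, rank(N^3) = 0; the number of blocks of size ≥ j is rank(N^{j−1}) − rank(N^j), giving [2, 2, 1]. So we have 1 block(s) of size 3, 1 block(s) of size 2 → block sizes [3, 2]

Assembling the blocks gives a Jordan form
J =
  [5, 1, 0, 0, 0]
  [0, 5, 1, 0, 0]
  [0, 0, 5, 0, 0]
  [0, 0, 0, 5, 1]
  [0, 0, 0, 0, 5]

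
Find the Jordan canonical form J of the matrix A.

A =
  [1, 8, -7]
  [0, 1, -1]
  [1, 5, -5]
J_3(-1)

The characteristic polynomial is
  det(x·I − A) = x^3 + 3*x^2 + 3*x + 1 = (x + 1)^3

Eigenvalues and multiplicities (the geometric multiplicity of λ is n − rank(A − λI), which equals the number of Jordan blocks for λ):
  λ = -1: algebraic multiplicity = 3, geometric multiplicity = 1

Determining the block sizes for each eigenvalue:
  λ = -1: one block (gm = 1), so the single block has size am = 3 → block sizes [3]

Assembling the blocks gives a Jordan form
J =
  [-1,  1,  0]
  [ 0, -1,  1]
  [ 0,  0, -1]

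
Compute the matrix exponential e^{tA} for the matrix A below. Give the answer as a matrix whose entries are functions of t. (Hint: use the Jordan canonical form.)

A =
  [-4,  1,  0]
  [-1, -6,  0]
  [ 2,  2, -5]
e^{tA} =
  [t*exp(-5*t) + exp(-5*t), t*exp(-5*t), 0]
  [-t*exp(-5*t), -t*exp(-5*t) + exp(-5*t), 0]
  [2*t*exp(-5*t), 2*t*exp(-5*t), exp(-5*t)]

Strategy: write A = P · J · P⁻¹ where J is a Jordan canonical form, so e^{tA} = P · e^{tJ} · P⁻¹, and e^{tJ} can be computed block-by-block.

A has Jordan form
J =
  [-5,  1,  0]
  [ 0, -5,  0]
  [ 0,  0, -5]
(up to reordering of blocks).

Per-block formulas:
  For a 2×2 Jordan block J_2(-5): exp(t · J_2(-5)) = e^(-5t)·(I + t·N), where N is the 2×2 nilpotent shift.
  For a 1×1 block at λ = -5: exp(t · [-5]) = [e^(-5t)].

After assembling e^{tJ} and conjugating by P, we get:

e^{tA} =
  [t*exp(-5*t) + exp(-5*t), t*exp(-5*t), 0]
  [-t*exp(-5*t), -t*exp(-5*t) + exp(-5*t), 0]
  [2*t*exp(-5*t), 2*t*exp(-5*t), exp(-5*t)]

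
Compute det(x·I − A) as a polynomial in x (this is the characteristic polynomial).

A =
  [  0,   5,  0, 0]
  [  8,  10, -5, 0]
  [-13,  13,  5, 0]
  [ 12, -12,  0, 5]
x^4 - 20*x^3 + 150*x^2 - 500*x + 625

Expanding det(x·I − A) (e.g. by cofactor expansion or by noting that A is similar to its Jordan form J, which has the same characteristic polynomial as A) gives
  χ_A(x) = x^4 - 20*x^3 + 150*x^2 - 500*x + 625
which factors as (x - 5)^4. The eigenvalues (with algebraic multiplicities) are λ = 5 with multiplicity 4.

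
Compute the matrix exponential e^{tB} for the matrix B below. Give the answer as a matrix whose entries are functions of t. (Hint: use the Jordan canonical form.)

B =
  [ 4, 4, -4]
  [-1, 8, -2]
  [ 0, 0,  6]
e^{tB} =
  [-2*t*exp(6*t) + exp(6*t), 4*t*exp(6*t), -4*t*exp(6*t)]
  [-t*exp(6*t), 2*t*exp(6*t) + exp(6*t), -2*t*exp(6*t)]
  [0, 0, exp(6*t)]

Strategy: write B = P · J · P⁻¹ where J is a Jordan canonical form, so e^{tB} = P · e^{tJ} · P⁻¹, and e^{tJ} can be computed block-by-block.

B has Jordan form
J =
  [6, 1, 0]
  [0, 6, 0]
  [0, 0, 6]
(up to reordering of blocks).

Per-block formulas:
  For a 1×1 block at λ = 6: exp(t · [6]) = [e^(6t)].
  For a 2×2 Jordan block J_2(6): exp(t · J_2(6)) = e^(6t)·(I + t·N), where N is the 2×2 nilpotent shift.

After assembling e^{tJ} and conjugating by P, we get:

e^{tB} =
  [-2*t*exp(6*t) + exp(6*t), 4*t*exp(6*t), -4*t*exp(6*t)]
  [-t*exp(6*t), 2*t*exp(6*t) + exp(6*t), -2*t*exp(6*t)]
  [0, 0, exp(6*t)]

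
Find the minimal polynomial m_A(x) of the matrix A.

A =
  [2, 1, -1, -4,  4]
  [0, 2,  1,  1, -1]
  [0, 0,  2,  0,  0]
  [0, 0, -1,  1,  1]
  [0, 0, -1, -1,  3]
x^3 - 6*x^2 + 12*x - 8

The characteristic polynomial is χ_A(x) = (x - 2)^5, so the eigenvalues are known. The minimal polynomial is
  m_A(x) = Π_λ (x − λ)^{k_λ}
where k_λ is the size of the *largest* Jordan block for λ (equivalently, the smallest k with (A − λI)^k v = 0 for every generalised eigenvector v of λ).

  λ = 2: largest Jordan block has size 3, contributing (x − 2)^3

So m_A(x) = (x - 2)^3 = x^3 - 6*x^2 + 12*x - 8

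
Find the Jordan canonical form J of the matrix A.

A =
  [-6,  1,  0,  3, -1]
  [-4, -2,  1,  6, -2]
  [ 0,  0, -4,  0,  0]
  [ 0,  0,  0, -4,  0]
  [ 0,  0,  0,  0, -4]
J_3(-4) ⊕ J_1(-4) ⊕ J_1(-4)

The characteristic polynomial is
  det(x·I − A) = x^5 + 20*x^4 + 160*x^3 + 640*x^2 + 1280*x + 1024 = (x + 4)^5

Eigenvalues and multiplicities (the geometric multiplicity of λ is n − rank(A − λI), which equals the number of Jordan blocks for λ):
  λ = -4: algebraic multiplicity = 5, geometric multiplicity = 3

Determining the block sizes for each eigenvalue:
  λ = -4: with am = 5 and gm = 3, the partition is not yet determined (e.g. several partitions of 5 into 3 parts exist). Let N = A − (-4)·I. Computing rank(N^1) = 2, rank(N^2) = 1, rank(N^3) = 0; the number of blocks of size ≥ j is rank(N^{j−1}) − rank(N^j), giving [3, 1, 1]. So we have 1 block(s) of size 3, 2 block(s) of size 1 → block sizes [3, 1, 1]

Assembling the blocks gives a Jordan form
J =
  [-4,  1,  0,  0,  0]
  [ 0, -4,  1,  0,  0]
  [ 0,  0, -4,  0,  0]
  [ 0,  0,  0, -4,  0]
  [ 0,  0,  0,  0, -4]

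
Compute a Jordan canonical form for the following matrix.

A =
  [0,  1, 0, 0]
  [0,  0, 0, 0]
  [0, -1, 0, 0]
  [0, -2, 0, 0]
J_2(0) ⊕ J_1(0) ⊕ J_1(0)

The characteristic polynomial is
  det(x·I − A) = x^4

Eigenvalues and multiplicities (the geometric multiplicity of λ is n − rank(A − λI), which equals the number of Jordan blocks for λ):
  λ = 0: algebraic multiplicity = 4, geometric multiplicity = 3

Determining the block sizes for each eigenvalue:
  λ = 0: 3 blocks summing to 4 forces exactly one block of size 2 and the rest size 1 → block sizes [2, 1, 1]

Assembling the blocks gives a Jordan form
J =
  [0, 1, 0, 0]
  [0, 0, 0, 0]
  [0, 0, 0, 0]
  [0, 0, 0, 0]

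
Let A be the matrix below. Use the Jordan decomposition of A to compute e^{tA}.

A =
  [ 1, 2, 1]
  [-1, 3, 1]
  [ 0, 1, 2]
e^{tA} =
  [-t^2*exp(2*t)/2 - t*exp(2*t) + exp(2*t), t^2*exp(2*t)/2 + 2*t*exp(2*t), t^2*exp(2*t)/2 + t*exp(2*t)]
  [-t*exp(2*t), t*exp(2*t) + exp(2*t), t*exp(2*t)]
  [-t^2*exp(2*t)/2, t^2*exp(2*t)/2 + t*exp(2*t), t^2*exp(2*t)/2 + exp(2*t)]

Strategy: write A = P · J · P⁻¹ where J is a Jordan canonical form, so e^{tA} = P · e^{tJ} · P⁻¹, and e^{tJ} can be computed block-by-block.

A has Jordan form
J =
  [2, 1, 0]
  [0, 2, 1]
  [0, 0, 2]
(up to reordering of blocks).

Per-block formulas:
  For a 3×3 Jordan block J_3(2): exp(t · J_3(2)) = e^(2t)·(I + t·N + (t^2/2)·N^2), where N is the 3×3 nilpotent shift.

After assembling e^{tJ} and conjugating by P, we get:

e^{tA} =
  [-t^2*exp(2*t)/2 - t*exp(2*t) + exp(2*t), t^2*exp(2*t)/2 + 2*t*exp(2*t), t^2*exp(2*t)/2 + t*exp(2*t)]
  [-t*exp(2*t), t*exp(2*t) + exp(2*t), t*exp(2*t)]
  [-t^2*exp(2*t)/2, t^2*exp(2*t)/2 + t*exp(2*t), t^2*exp(2*t)/2 + exp(2*t)]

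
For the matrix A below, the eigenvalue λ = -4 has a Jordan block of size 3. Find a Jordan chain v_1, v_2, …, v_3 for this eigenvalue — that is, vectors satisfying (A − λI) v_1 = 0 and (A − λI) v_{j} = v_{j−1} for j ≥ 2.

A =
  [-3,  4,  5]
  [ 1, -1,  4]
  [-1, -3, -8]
A Jordan chain for λ = -4 of length 3:
v_1 = (1, 1, -1)ᵀ
v_2 = (4, 3, -3)ᵀ
v_3 = (0, 1, 0)ᵀ

Let N = A − (-4)·I. We want v_3 with N^3 v_3 = 0 but N^2 v_3 ≠ 0; then v_{j-1} := N · v_j for j = 3, …, 2.

Pick v_3 = (0, 1, 0)ᵀ.
Then v_2 = N · v_3 = (4, 3, -3)ᵀ.
Then v_1 = N · v_2 = (1, 1, -1)ᵀ.

Sanity check: (A − (-4)·I) v_1 = (0, 0, 0)ᵀ = 0. ✓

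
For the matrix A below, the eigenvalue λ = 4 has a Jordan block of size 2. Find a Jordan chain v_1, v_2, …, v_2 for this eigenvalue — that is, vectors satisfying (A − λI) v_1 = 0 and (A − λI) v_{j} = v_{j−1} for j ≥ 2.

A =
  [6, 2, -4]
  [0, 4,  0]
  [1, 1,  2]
A Jordan chain for λ = 4 of length 2:
v_1 = (2, 0, 1)ᵀ
v_2 = (1, 0, 0)ᵀ

Let N = A − (4)·I. We want v_2 with N^2 v_2 = 0 but N^1 v_2 ≠ 0; then v_{j-1} := N · v_j for j = 2, …, 2.

Pick v_2 = (1, 0, 0)ᵀ.
Then v_1 = N · v_2 = (2, 0, 1)ᵀ.

Sanity check: (A − (4)·I) v_1 = (0, 0, 0)ᵀ = 0. ✓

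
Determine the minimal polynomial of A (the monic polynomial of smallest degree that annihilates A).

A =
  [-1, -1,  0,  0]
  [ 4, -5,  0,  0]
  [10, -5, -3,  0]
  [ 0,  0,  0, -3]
x^2 + 6*x + 9

The characteristic polynomial is χ_A(x) = (x + 3)^4, so the eigenvalues are known. The minimal polynomial is
  m_A(x) = Π_λ (x − λ)^{k_λ}
where k_λ is the size of the *largest* Jordan block for λ (equivalently, the smallest k with (A − λI)^k v = 0 for every generalised eigenvector v of λ).

  λ = -3: largest Jordan block has size 2, contributing (x + 3)^2

So m_A(x) = (x + 3)^2 = x^2 + 6*x + 9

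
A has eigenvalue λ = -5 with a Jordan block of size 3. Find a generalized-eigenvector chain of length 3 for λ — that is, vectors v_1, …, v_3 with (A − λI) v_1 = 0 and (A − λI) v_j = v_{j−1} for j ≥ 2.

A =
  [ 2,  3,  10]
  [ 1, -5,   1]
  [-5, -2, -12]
A Jordan chain for λ = -5 of length 3:
v_1 = (2, 2, -2)ᵀ
v_2 = (7, 1, -5)ᵀ
v_3 = (1, 0, 0)ᵀ

Let N = A − (-5)·I. We want v_3 with N^3 v_3 = 0 but N^2 v_3 ≠ 0; then v_{j-1} := N · v_j for j = 3, …, 2.

Pick v_3 = (1, 0, 0)ᵀ.
Then v_2 = N · v_3 = (7, 1, -5)ᵀ.
Then v_1 = N · v_2 = (2, 2, -2)ᵀ.

Sanity check: (A − (-5)·I) v_1 = (0, 0, 0)ᵀ = 0. ✓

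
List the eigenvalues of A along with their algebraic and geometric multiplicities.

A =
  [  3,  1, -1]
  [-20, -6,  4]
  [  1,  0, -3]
λ = -2: alg = 3, geom = 1

Step 1 — factor the characteristic polynomial to read off the algebraic multiplicities:
  χ_A(x) = (x + 2)^3

Step 2 — compute geometric multiplicities via the rank-nullity identity g(λ) = n − rank(A − λI):
  rank(A − (-2)·I) = 2, so dim ker(A − (-2)·I) = n − 2 = 1

Summary:
  λ = -2: algebraic multiplicity = 3, geometric multiplicity = 1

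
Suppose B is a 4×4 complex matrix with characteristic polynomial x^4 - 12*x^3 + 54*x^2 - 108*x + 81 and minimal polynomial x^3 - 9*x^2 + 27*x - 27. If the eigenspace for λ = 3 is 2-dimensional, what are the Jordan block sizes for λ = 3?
Block sizes for λ = 3: [3, 1]

Step 1 — from the characteristic polynomial, algebraic multiplicity of λ = 3 is 4. From dim ker(B − (3)·I) = 2, there are exactly 2 Jordan blocks for λ = 3.
Step 2 — from the minimal polynomial, the factor (x − 3)^3 tells us the largest block for λ = 3 has size 3.
Step 3 — with total size 4, 2 blocks, and largest block 3, the block sizes (in nonincreasing order) are [3, 1].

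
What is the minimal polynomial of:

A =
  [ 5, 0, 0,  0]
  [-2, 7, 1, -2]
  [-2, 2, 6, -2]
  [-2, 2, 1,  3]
x^2 - 11*x + 30

The characteristic polynomial is χ_A(x) = (x - 6)*(x - 5)^3, so the eigenvalues are known. The minimal polynomial is
  m_A(x) = Π_λ (x − λ)^{k_λ}
where k_λ is the size of the *largest* Jordan block for λ (equivalently, the smallest k with (A − λI)^k v = 0 for every generalised eigenvector v of λ).

  λ = 5: largest Jordan block has size 1, contributing (x − 5)
  λ = 6: largest Jordan block has size 1, contributing (x − 6)

So m_A(x) = (x - 6)*(x - 5) = x^2 - 11*x + 30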